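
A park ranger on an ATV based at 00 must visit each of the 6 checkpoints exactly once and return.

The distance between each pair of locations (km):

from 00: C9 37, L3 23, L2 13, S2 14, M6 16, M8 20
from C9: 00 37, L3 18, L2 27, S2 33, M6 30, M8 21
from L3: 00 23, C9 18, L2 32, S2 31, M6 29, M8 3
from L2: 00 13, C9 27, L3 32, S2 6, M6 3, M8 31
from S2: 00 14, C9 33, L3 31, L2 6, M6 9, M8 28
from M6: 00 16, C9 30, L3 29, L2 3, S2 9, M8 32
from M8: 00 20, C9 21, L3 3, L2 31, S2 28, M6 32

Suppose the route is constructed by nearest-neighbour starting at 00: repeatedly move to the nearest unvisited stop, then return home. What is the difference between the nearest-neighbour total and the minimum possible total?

From 00: L2=13, S2=14, M6=16, M8=20, L3=23, C9=37 → choose L2 (13).
From L2: M6=3, S2=6, C9=27, M8=31, L3=32 → choose M6 (3).
From M6: S2=9, L3=29, C9=30, M8=32 → choose S2 (9).
From S2: M8=28, L3=31, C9=33 → choose M8 (28).
From M8: L3=3, C9=21 → choose L3 (3).
From L3: C9=18 → choose C9 (18).
NN route 00 → L2 → M6 → S2 → M8 → L3 → C9 → 00 costs 111.
Optimal: 00 → S2 → L2 → M6 → C9 → L3 → M8 → 00 costs 94 (by enumerating all 360 distinct tours).
Excess = 111 − 94 = 17.

Excess over optimum: 17 km.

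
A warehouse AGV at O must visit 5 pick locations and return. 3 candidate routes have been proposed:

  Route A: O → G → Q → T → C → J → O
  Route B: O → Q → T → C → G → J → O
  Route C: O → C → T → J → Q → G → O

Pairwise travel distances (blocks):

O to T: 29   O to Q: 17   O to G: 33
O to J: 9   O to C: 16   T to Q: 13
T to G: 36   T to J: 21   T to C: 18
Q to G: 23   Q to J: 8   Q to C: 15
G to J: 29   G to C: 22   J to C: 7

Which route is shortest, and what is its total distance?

Shortest is Route A, total 103 blocks.

Route A: 33 + 23 + 13 + 18 + 7 + 9 = 103
Route B: 17 + 13 + 18 + 22 + 29 + 9 = 108
Route C: 16 + 18 + 21 + 8 + 23 + 33 = 119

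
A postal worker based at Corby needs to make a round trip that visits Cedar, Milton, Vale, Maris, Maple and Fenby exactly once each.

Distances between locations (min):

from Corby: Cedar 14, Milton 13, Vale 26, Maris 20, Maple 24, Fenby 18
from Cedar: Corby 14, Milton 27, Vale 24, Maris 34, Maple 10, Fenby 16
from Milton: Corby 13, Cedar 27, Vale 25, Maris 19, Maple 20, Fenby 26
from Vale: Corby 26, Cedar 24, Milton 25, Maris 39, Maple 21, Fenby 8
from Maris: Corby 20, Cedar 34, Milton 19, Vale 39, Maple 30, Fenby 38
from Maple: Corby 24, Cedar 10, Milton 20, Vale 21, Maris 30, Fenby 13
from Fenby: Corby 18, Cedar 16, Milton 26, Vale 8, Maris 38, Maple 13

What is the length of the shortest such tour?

Shortest round trip = 109 min.

Corby - Cedar - Milton - Vale - Maris - Maple - Fenby - Corby: 14+27+25+39+30+13+18 = 166
Corby - Cedar - Milton - Vale - Maris - Fenby - Maple - Corby: 14+27+25+39+38+13+24 = 180
Corby - Cedar - Milton - Vale - Maple - Maris - Fenby - Corby: 14+27+25+21+30+38+18 = 173
Corby - Cedar - Milton - Vale - Maple - Fenby - Maris - Corby: 14+27+25+21+13+38+20 = 158
Corby - Cedar - Milton - Vale - Fenby - Maris - Maple - Corby: 14+27+25+8+38+30+24 = 166
Corby - Cedar - Milton - Vale - Fenby - Maple - Maris - Corby: 14+27+25+8+13+30+20 = 137
Corby - Cedar - Milton - Maris - Vale - Maple - Fenby - Corby: 14+27+19+39+21+13+18 = 151
Corby - Cedar - Milton - Maris - Vale - Fenby - Maple - Corby: 14+27+19+39+8+13+24 = 144
… (352 more)
Corby - Cedar - Maple - Fenby - Vale - Milton - Maris - Corby: 14+10+13+8+25+19+20 = 109  ← best
The minimum is 109.
One optimal route: Corby → Cedar → Maple → Fenby → Vale → Milton → Maris → Corby (or its reverse).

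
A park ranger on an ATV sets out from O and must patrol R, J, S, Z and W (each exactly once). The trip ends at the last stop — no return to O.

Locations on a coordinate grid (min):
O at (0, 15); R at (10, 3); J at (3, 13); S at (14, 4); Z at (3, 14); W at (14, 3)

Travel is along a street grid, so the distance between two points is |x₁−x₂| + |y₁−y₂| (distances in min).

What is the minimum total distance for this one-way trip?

27 min — the minimum one-way total.

There are 5! = 120 possible orderings.
O→R→J→S→Z→W: 22+17+20+21+22 = 102
O→R→J→S→W→Z: 22+17+20+1+22 = 82
O→R→J→Z→S→W: 22+17+1+21+1 = 62
O→R→J→Z→W→S: 22+17+1+22+1 = 63
O→R→J→W→S→Z: 22+17+21+1+21 = 82
O→R→J→W→Z→S: 22+17+21+22+21 = 103
O→R→S→J→Z→W: 22+5+20+1+22 = 70
O→R→S→J→W→Z: 22+5+20+21+22 = 90
O→R→S→Z→J→W: 22+5+21+1+21 = 70
O→R→S→Z→W→J: 22+5+21+22+21 = 91
O→R→S→W→J→Z: 22+5+1+21+1 = 50
O→R→S→W→Z→J: 22+5+1+22+1 = 51
O→R→Z→J→S→W: 22+18+1+20+1 = 62
O→R→Z→J→W→S: 22+18+1+21+1 = 63
… (106 more)
O→Z→J→R→W→S: 4+1+17+4+1 = 27  ← best
The minimum is 27.
One shortest path: O → Z → J → R → W → S.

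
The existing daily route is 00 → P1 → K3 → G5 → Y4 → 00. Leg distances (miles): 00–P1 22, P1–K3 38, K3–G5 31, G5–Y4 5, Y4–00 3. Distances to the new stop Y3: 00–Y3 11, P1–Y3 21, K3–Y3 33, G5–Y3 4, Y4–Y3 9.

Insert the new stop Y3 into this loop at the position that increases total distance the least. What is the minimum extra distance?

Insertion cost between consecutive stops i–j is d(i,Y3) + d(Y3,j) − d(i,j):
  between 00 and P1: 11 + 21 − 22 = 10
  between P1 and K3: 21 + 33 − 38 = 16
  between K3 and G5: 33 + 4 − 31 = 6
  between G5 and Y4: 4 + 9 − 5 = 8
  between Y4 and 00: 9 + 11 − 3 = 17
Cheapest insertion is between K3 and G5, adding 6.
New total = 99 + 6 = 105.

Minimum extra distance: 6 miles, inserting Y3 between K3 and G5.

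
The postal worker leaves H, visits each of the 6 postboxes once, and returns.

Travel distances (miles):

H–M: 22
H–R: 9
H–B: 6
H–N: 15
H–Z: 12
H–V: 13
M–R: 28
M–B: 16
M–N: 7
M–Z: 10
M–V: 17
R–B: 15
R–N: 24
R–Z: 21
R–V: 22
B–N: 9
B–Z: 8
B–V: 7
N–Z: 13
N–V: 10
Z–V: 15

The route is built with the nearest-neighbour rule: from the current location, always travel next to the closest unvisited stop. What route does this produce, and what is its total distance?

Nearest-neighbour total = 70 miles; route H → B → V → N → M → Z → R → H.

H → [B:6 / R:9 / Z:12 / V:13 / N:15 / M:22] → B (6)
B → [V:7 / Z:8 / N:9 / R:15 / M:16] → V (7)
V → [N:10 / Z:15 / M:17 / R:22] → N (10)
N → [M:7 / Z:13 / R:24] → M (7)
M → [Z:10 / R:28] → Z (10)
Z → [R:21] → R (21)
Return R→H: 9.
Total = 6 + 7 + 10 + 7 + 10 + 21 + 9 = 70.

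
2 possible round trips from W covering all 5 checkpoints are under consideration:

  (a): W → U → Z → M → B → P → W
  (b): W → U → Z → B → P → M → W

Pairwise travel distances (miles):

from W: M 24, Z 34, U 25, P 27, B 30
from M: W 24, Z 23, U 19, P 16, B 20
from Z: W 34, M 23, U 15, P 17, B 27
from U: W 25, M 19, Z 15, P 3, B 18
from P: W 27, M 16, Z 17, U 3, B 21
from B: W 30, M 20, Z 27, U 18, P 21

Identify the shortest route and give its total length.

128 miles — (b) is the shortest.

(a): 25 + 15 + 23 + 20 + 21 + 27 = 131
(b): 25 + 15 + 27 + 21 + 16 + 24 = 128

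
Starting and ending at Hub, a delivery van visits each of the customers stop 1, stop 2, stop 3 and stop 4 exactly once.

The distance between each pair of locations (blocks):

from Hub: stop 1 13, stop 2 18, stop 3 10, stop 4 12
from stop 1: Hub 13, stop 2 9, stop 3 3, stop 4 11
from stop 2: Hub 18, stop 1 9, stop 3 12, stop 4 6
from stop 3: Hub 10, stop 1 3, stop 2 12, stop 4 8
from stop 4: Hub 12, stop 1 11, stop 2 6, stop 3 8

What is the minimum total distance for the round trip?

Hub → stop 1 → stop 2 → stop 3 → stop 4 → Hub: 13+9+12+8+12 = 54
Hub → stop 1 → stop 2 → stop 4 → stop 3 → Hub: 13+9+6+8+10 = 46
Hub → stop 1 → stop 3 → stop 2 → stop 4 → Hub: 13+3+12+6+12 = 46
Hub → stop 1 → stop 3 → stop 4 → stop 2 → Hub: 13+3+8+6+18 = 48
Hub → stop 1 → stop 4 → stop 2 → stop 3 → Hub: 13+11+6+12+10 = 52
Hub → stop 1 → stop 4 → stop 3 → stop 2 → Hub: 13+11+8+12+18 = 62
Hub → stop 2 → stop 1 → stop 3 → stop 4 → Hub: 18+9+3+8+12 = 50
Hub → stop 2 → stop 1 → stop 4 → stop 3 → Hub: 18+9+11+8+10 = 56
Hub → stop 2 → stop 3 → stop 1 → stop 4 → Hub: 18+12+3+11+12 = 56
Hub → stop 2 → stop 4 → stop 1 → stop 3 → Hub: 18+6+11+3+10 = 48
Hub → stop 3 → stop 1 → stop 2 → stop 4 → Hub: 10+3+9+6+12 = 40
Hub → stop 3 → stop 2 → stop 1 → stop 4 → Hub: 10+12+9+11+12 = 54
The minimum is 40.
One optimal route: Hub → stop 3 → stop 1 → stop 2 → stop 4 → Hub (or its reverse).

Shortest round trip = 40 blocks.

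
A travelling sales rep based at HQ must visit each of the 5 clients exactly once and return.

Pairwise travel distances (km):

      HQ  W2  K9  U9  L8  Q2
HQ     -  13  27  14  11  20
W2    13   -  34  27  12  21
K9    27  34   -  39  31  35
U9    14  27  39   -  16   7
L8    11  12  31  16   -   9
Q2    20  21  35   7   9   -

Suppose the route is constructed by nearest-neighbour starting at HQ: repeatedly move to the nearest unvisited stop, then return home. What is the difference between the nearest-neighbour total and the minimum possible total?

Excess over optimum: 12 km.

HQ: L8=11, W2=13, U9=14, Q2=20, K9=27 ⇒ L8
L8: Q2=9, W2=12, U9=16, K9=31 ⇒ Q2
Q2: U9=7, W2=21, K9=35 ⇒ U9
U9: W2=27, K9=39 ⇒ W2
W2: K9=34 ⇒ K9
NN route HQ → L8 → Q2 → U9 → W2 → K9 → HQ costs 115.
Optimal: HQ → K9 → W2 → L8 → Q2 → U9 → HQ costs 103 (by enumerating all 60 distinct tours).
Excess = 115 − 103 = 12.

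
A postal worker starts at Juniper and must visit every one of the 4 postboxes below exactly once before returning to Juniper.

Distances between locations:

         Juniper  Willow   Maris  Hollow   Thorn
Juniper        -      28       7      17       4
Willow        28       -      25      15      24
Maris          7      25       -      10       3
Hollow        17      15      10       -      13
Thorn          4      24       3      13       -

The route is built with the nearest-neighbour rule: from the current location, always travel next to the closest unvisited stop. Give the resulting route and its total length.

Juniper → [Thorn:4 / Maris:7 / Hollow:17 / Willow:28] → Thorn (4)
Thorn → [Maris:3 / Hollow:13 / Willow:24] → Maris (3)
Maris → [Hollow:10 / Willow:25] → Hollow (10)
Hollow → [Willow:15] → Willow (15)
Return Willow→Juniper: 28.
Total = 4 + 3 + 10 + 15 + 28 = 60.

60 along Juniper → Thorn → Maris → Hollow → Willow → Juniper.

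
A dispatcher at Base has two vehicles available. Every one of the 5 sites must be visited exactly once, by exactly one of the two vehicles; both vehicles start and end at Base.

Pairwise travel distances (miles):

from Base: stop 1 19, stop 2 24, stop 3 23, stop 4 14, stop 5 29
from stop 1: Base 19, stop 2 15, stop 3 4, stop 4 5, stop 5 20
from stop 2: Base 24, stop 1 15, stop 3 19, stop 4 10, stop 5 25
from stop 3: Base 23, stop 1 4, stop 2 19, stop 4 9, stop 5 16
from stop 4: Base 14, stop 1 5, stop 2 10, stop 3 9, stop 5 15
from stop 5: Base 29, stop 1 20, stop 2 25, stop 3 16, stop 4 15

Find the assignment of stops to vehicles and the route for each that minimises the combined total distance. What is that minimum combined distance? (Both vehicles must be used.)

Try each way of splitting the stops between the two vehicles (each non-empty) and, for each split, find the best tour for each vehicle:
  {stop 1} + {stop 2, stop 3, stop 4, stop 5}: 38 + 88 = 126
  {stop 2} + {stop 1, stop 3, stop 4, stop 5}: 48 + 68 = 116
  {stop 1, stop 2} + {stop 3, stop 4, stop 5}: 58 + 68 = 126
  {stop 3} + {stop 1, stop 2, stop 4, stop 5}: 46 + 88 = 134
  {stop 1, stop 3} + {stop 2, stop 4, stop 5}: 46 + 78 = 124
  {stop 2, stop 3} + {stop 1, stop 4, stop 5}: 66 + 68 = 134
  … (15 splits in total)
Best: vehicle 1 Base → stop 2 → Base = 48; vehicle 2 Base → stop 1 → stop 3 → stop 5 → stop 4 → Base = 68; combined 116.

Minimum combined distance: 116 miles.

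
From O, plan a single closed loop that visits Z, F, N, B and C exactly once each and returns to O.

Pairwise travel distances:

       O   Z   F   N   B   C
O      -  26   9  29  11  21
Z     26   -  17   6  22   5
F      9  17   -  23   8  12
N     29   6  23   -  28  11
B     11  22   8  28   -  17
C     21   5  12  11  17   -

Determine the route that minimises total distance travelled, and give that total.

71 — the shortest possible round trip.

With 5 stops there are 5!/2 = 60 distinct round trips (a route and its reverse cost the same).
O → Z → F → N → B → C → O: 26+17+23+28+17+21 = 132
O → Z → F → N → C → B → O: 26+17+23+11+17+11 = 105
O → Z → F → B → N → C → O: 26+17+8+28+11+21 = 111
O → Z → F → B → C → N → O: 26+17+8+17+11+29 = 108
O → Z → F → C → N → B → O: 26+17+12+11+28+11 = 105
O → Z → F → C → B → N → O: 26+17+12+17+28+29 = 129
O → Z → N → F → B → C → O: 26+6+23+8+17+21 = 101
O → Z → N → F → C → B → O: 26+6+23+12+17+11 = 95
O → Z → N → B → F → C → O: 26+6+28+8+12+21 = 101
O → Z → N → B → C → F → O: 26+6+28+17+12+9 = 98
O → Z → N → C → F → B → O: 26+6+11+12+8+11 = 74
O → Z → N → C → B → F → O: 26+6+11+17+8+9 = 77
O → Z → B → F → N → C → O: 26+22+8+23+11+21 = 111
O → Z → B → F → C → N → O: 26+22+8+12+11+29 = 108
… (46 more)
O → F → Z → N → C → B → O: 9+17+6+11+17+11 = 71  ← best
The minimum is 71.
One optimal route: O → F → Z → N → C → B → O (or its reverse).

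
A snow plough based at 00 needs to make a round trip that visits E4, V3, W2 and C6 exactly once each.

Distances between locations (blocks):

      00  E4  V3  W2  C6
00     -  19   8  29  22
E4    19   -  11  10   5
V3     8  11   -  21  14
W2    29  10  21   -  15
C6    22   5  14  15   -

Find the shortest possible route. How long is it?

00 - E4 - V3 - W2 - C6 - 00: 19+11+21+15+22 = 88
00 - E4 - V3 - C6 - W2 - 00: 19+11+14+15+29 = 88
00 - E4 - W2 - V3 - C6 - 00: 19+10+21+14+22 = 86
00 - E4 - W2 - C6 - V3 - 00: 19+10+15+14+8 = 66
00 - E4 - C6 - V3 - W2 - 00: 19+5+14+21+29 = 88
00 - E4 - C6 - W2 - V3 - 00: 19+5+15+21+8 = 68
00 - V3 - E4 - W2 - C6 - 00: 8+11+10+15+22 = 66
00 - V3 - E4 - C6 - W2 - 00: 8+11+5+15+29 = 68
00 - V3 - W2 - E4 - C6 - 00: 8+21+10+5+22 = 66
00 - V3 - C6 - E4 - W2 - 00: 8+14+5+10+29 = 66
00 - W2 - E4 - V3 - C6 - 00: 29+10+11+14+22 = 86
00 - W2 - V3 - E4 - C6 - 00: 29+21+11+5+22 = 88
The minimum is 66.
One optimal route: 00 → E4 → W2 → C6 → V3 → 00 (or its reverse).

66 blocks — the shortest possible round trip.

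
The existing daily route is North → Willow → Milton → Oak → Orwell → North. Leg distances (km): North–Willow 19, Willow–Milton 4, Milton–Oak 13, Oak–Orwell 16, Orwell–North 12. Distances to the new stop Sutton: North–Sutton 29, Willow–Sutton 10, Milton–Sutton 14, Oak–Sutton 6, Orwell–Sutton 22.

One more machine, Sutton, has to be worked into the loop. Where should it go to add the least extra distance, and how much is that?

Adding 7 km by placing Sutton on the Milton–Oak leg.

Insertion cost between consecutive stops i–j is d(i,Sutton) + d(Sutton,j) − d(i,j):
  between North and Willow: 29 + 10 − 19 = 20
  between Willow and Milton: 10 + 14 − 4 = 20
  between Milton and Oak: 14 + 6 − 13 = 7
  between Oak and Orwell: 6 + 22 − 16 = 12
  between Orwell and North: 22 + 29 − 12 = 39
Cheapest insertion is between Milton and Oak, adding 7.
New total = 64 + 7 = 71.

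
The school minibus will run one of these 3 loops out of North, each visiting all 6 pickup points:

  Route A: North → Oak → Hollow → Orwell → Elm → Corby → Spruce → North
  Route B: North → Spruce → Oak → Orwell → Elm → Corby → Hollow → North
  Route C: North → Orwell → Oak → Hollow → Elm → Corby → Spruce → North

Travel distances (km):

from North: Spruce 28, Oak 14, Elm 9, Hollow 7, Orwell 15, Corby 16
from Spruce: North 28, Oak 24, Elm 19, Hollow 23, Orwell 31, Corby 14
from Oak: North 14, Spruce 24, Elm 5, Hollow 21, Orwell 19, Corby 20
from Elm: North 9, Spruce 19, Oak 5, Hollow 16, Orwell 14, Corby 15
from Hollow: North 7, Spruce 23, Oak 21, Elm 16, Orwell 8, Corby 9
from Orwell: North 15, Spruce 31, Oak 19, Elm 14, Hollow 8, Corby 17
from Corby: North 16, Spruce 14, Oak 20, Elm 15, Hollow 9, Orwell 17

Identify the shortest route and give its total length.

Route A: 14 + 21 + 8 + 14 + 15 + 14 + 28 = 114
Route B: 28 + 24 + 19 + 14 + 15 + 9 + 7 = 116
Route C: 15 + 19 + 21 + 16 + 15 + 14 + 28 = 128

Shortest is Route A, total 114 km.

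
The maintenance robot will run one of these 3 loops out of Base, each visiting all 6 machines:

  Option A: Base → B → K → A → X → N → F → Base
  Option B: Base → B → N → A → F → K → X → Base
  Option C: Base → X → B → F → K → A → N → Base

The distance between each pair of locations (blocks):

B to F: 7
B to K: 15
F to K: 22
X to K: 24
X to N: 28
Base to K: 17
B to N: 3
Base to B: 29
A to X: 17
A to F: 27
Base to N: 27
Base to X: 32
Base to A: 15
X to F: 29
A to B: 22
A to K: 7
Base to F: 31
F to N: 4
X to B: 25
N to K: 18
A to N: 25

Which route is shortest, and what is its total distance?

Option A: 29 + 15 + 7 + 17 + 28 + 4 + 31 = 131
Option B: 29 + 3 + 25 + 27 + 22 + 24 + 32 = 162
Option C: 32 + 25 + 7 + 22 + 7 + 25 + 27 = 145

131 blocks — Option A is the shortest.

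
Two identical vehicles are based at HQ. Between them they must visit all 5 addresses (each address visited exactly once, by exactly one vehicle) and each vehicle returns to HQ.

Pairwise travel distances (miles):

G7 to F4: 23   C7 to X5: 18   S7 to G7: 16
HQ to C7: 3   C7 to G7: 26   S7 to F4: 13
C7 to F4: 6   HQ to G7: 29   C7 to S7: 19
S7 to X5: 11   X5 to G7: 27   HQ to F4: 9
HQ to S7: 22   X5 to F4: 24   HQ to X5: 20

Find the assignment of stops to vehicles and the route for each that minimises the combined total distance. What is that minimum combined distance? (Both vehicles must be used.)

85 miles — the smallest possible combined total.

Try each way of splitting the stops between the two vehicles (each non-empty) and, for each split, find the best tour for each vehicle:
  {C7} + {S7, X5, G7, F4}: 6 + 79 = 85
  {S7} + {C7, X5, G7, F4}: 44 + 79 = 123
  {C7, S7} + {X5, G7, F4}: 44 + 79 = 123
  {X5} + {C7, S7, G7, F4}: 40 + 67 = 107
  {C7, X5} + {S7, G7, F4}: 41 + 67 = 108
  {S7, X5} + {C7, G7, F4}: 53 + 61 = 114
  … (15 splits in total)
Best: vehicle 1 HQ → C7 → HQ = 6; vehicle 2 HQ → X5 → S7 → G7 → F4 → HQ = 79; combined 85.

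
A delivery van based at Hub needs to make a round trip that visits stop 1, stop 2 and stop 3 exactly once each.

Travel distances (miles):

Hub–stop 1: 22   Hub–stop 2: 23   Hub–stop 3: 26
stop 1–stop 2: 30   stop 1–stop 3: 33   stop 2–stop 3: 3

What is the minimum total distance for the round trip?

Minimum total distance: 81 miles.

Hub-stop 1-stop 2-stop 3-Hub: 22+30+3+26 = 81
Hub-stop 1-stop 3-stop 2-Hub: 22+33+3+23 = 81
Hub-stop 2-stop 1-stop 3-Hub: 23+30+33+26 = 112
The minimum is 81.
One optimal route: Hub → stop 1 → stop 2 → stop 3 → Hub (or its reverse).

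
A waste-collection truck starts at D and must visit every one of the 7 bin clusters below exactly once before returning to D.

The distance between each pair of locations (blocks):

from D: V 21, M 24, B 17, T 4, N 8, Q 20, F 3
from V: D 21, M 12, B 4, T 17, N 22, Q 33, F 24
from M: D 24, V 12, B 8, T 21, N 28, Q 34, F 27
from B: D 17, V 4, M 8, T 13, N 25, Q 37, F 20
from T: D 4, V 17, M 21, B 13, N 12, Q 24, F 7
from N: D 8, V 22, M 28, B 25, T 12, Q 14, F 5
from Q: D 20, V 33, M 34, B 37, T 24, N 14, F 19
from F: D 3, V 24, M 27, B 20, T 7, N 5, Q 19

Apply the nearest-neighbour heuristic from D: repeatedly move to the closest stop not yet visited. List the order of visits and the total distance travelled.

At D the remaining stops are F 3, T 4, N 8, B 17, Q 20, V 21, M 24; go to F.
At F the remaining stops are N 5, T 7, Q 19, B 20, V 24, M 27; go to N.
At N the remaining stops are T 12, Q 14, V 22, B 25, M 28; go to T.
At T the remaining stops are B 13, V 17, M 21, Q 24; go to B.
At B the remaining stops are V 4, M 8, Q 37; go to V.
At V the remaining stops are M 12, Q 33; go to M.
At M the remaining stops are Q 34; go to Q.
Return Q→D: 20.
Total = 3 + 5 + 12 + 13 + 4 + 12 + 34 + 20 = 103.

Nearest-neighbour total = 103 blocks; route D → F → N → T → B → V → M → Q → D.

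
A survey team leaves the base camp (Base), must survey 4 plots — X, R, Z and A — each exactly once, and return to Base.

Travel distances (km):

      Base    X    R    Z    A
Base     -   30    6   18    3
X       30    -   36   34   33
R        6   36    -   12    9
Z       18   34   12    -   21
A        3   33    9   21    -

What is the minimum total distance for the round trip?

There are 12 distinct closed tours to check (reversals are equivalent).
Base→X→R→Z→A→Base: 30+36+12+21+3 = 102
Base→X→R→A→Z→Base: 30+36+9+21+18 = 114
Base→X→Z→R→A→Base: 30+34+12+9+3 = 88
Base→X→Z→A→R→Base: 30+34+21+9+6 = 100
Base→X→A→R→Z→Base: 30+33+9+12+18 = 102
Base→X→A→Z→R→Base: 30+33+21+12+6 = 102
Base→R→X→Z→A→Base: 6+36+34+21+3 = 100
Base→R→X→A→Z→Base: 6+36+33+21+18 = 114
Base→R→Z→X→A→Base: 6+12+34+33+3 = 88
Base→R→A→X→Z→Base: 6+9+33+34+18 = 100
Base→Z→X→R→A→Base: 18+34+36+9+3 = 100
Base→Z→R→X→A→Base: 18+12+36+33+3 = 102
The minimum is 88.
One optimal route: Base → X → Z → R → A → Base (or its reverse).

Shortest round trip = 88 km.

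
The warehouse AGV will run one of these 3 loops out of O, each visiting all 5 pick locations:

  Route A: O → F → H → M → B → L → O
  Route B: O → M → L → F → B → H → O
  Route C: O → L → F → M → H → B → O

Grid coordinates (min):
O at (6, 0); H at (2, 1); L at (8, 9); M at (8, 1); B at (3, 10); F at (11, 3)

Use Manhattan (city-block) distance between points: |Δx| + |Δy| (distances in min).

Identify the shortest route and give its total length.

50 min — Route B is the shortest.

Route A: 8 + 11 + 6 + 14 + 6 + 11 = 56
Route B: 3 + 8 + 9 + 15 + 10 + 5 = 50
Route C: 11 + 9 + 5 + 6 + 10 + 13 = 54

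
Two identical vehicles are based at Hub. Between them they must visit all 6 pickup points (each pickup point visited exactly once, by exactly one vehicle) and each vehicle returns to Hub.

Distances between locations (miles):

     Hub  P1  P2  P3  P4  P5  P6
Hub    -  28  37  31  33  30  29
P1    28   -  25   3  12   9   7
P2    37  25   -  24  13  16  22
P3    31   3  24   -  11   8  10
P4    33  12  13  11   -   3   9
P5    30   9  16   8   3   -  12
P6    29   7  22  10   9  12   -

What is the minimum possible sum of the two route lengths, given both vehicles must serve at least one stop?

Try each way of splitting the stops between the two vehicles (each non-empty) and, for each split, find the best tour for each vehicle:
  {P1} + {P2, P3, P4, P5, P6}: 56 + 100 = 156
  {P2} + {P1, P3, P4, P5, P6}: 74 + 80 = 154
  {P1, P2} + {P3, P4, P5, P6}: 90 + 80 = 170
  {P3} + {P1, P2, P4, P5, P6}: 62 + 98 = 160
  {P1, P3} + {P2, P4, P5, P6}: 62 + 94 = 156
  {P2, P3} + {P1, P4, P5, P6}: 92 + 77 = 169
  … (31 splits in total)
  {P1, P2, P3, P4, P5} + {P6}: 92 + 58 = 150  ← best
Best: vehicle 1 Hub → P1 → P3 → P5 → P4 → P2 → Hub = 92; vehicle 2 Hub → P6 → Hub = 58; combined 150.

Minimum combined distance: 150 miles.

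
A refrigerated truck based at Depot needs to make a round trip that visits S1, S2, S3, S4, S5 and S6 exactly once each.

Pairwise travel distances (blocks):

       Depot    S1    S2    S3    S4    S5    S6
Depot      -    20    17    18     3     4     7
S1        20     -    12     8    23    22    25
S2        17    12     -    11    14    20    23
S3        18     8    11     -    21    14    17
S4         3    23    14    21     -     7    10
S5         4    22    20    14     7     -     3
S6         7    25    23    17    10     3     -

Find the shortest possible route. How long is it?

Shortest round trip = 61 blocks.

Depot-S1-S2-S3-S4-S5-S6-Depot: 20+12+11+21+7+3+7 = 81
Depot-S1-S2-S3-S4-S6-S5-Depot: 20+12+11+21+10+3+4 = 81
Depot-S1-S2-S3-S5-S4-S6-Depot: 20+12+11+14+7+10+7 = 81
Depot-S1-S2-S3-S5-S6-S4-Depot: 20+12+11+14+3+10+3 = 73
Depot-S1-S2-S3-S6-S4-S5-Depot: 20+12+11+17+10+7+4 = 81
Depot-S1-S2-S3-S6-S5-S4-Depot: 20+12+11+17+3+7+3 = 73
Depot-S1-S2-S4-S3-S5-S6-Depot: 20+12+14+21+14+3+7 = 91
Depot-S1-S2-S4-S3-S6-S5-Depot: 20+12+14+21+17+3+4 = 91
… (352 more)
Depot-S4-S2-S1-S3-S5-S6-Depot: 3+14+12+8+14+3+7 = 61  ← best
The minimum is 61.
One optimal route: Depot → S4 → S2 → S1 → S3 → S5 → S6 → Depot (or its reverse).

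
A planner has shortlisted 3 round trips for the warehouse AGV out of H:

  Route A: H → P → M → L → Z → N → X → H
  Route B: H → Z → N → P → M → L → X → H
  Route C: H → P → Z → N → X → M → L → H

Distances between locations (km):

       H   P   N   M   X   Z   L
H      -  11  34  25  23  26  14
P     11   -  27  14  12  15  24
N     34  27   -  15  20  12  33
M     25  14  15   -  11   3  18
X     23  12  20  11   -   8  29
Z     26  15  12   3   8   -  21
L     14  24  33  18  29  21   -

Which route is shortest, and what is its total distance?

Route A: 11 + 14 + 18 + 21 + 12 + 20 + 23 = 119
Route B: 26 + 12 + 27 + 14 + 18 + 29 + 23 = 149
Route C: 11 + 15 + 12 + 20 + 11 + 18 + 14 = 101

101 km — Route C is the shortest.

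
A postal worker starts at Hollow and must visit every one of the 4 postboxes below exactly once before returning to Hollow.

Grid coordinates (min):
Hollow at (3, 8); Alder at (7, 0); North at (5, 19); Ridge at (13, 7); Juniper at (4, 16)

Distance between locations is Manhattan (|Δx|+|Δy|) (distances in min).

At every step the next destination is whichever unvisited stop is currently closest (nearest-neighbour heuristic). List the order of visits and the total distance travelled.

Hollow → [Juniper:9 / Ridge:11 / Alder:12 / North:13] → Juniper (9)
Juniper → [North:4 / Ridge:18 / Alder:19] → North (4)
North → [Ridge:20 / Alder:21] → Ridge (20)
Ridge → [Alder:13] → Alder (13)
Return Alder→Hollow: 12.
Total = 9 + 4 + 20 + 13 + 12 = 58.

58 min along Hollow → Juniper → North → Ridge → Alder → Hollow.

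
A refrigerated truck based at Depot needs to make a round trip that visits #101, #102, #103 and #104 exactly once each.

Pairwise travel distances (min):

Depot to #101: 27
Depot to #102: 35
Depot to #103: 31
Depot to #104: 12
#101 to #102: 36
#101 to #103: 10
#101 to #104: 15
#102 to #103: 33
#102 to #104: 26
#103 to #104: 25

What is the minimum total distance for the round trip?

Depot → #101 → #102 → #103 → #104 → Depot: 27+36+33+25+12 = 133
Depot → #101 → #102 → #104 → #103 → Depot: 27+36+26+25+31 = 145
Depot → #101 → #103 → #102 → #104 → Depot: 27+10+33+26+12 = 108
Depot → #101 → #103 → #104 → #102 → Depot: 27+10+25+26+35 = 123
Depot → #101 → #104 → #102 → #103 → Depot: 27+15+26+33+31 = 132
Depot → #101 → #104 → #103 → #102 → Depot: 27+15+25+33+35 = 135
Depot → #102 → #101 → #103 → #104 → Depot: 35+36+10+25+12 = 118
Depot → #102 → #101 → #104 → #103 → Depot: 35+36+15+25+31 = 142
Depot → #102 → #103 → #101 → #104 → Depot: 35+33+10+15+12 = 105
Depot → #102 → #104 → #101 → #103 → Depot: 35+26+15+10+31 = 117
Depot → #103 → #101 → #102 → #104 → Depot: 31+10+36+26+12 = 115
Depot → #103 → #102 → #101 → #104 → Depot: 31+33+36+15+12 = 127
The minimum is 105.
One optimal route: Depot → #102 → #103 → #101 → #104 → Depot (or its reverse).

105 min — the shortest possible round trip.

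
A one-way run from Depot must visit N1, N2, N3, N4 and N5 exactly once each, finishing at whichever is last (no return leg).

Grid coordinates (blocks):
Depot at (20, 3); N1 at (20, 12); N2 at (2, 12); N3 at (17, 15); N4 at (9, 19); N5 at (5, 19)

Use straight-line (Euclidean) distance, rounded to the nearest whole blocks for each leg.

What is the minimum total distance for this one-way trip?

There are 5! = 120 possible orderings.
Depot → N1 → N2 → N3 → N4 → N5: 9+18+15+9+4 = 55
Depot → N1 → N2 → N3 → N5 → N4: 9+18+15+13+4 = 59
Depot → N1 → N2 → N4 → N3 → N5: 9+18+10+9+13 = 59
Depot → N1 → N2 → N4 → N5 → N3: 9+18+10+4+13 = 54
Depot → N1 → N2 → N5 → N3 → N4: 9+18+8+13+9 = 57
Depot → N1 → N2 → N5 → N4 → N3: 9+18+8+4+9 = 48
Depot → N1 → N3 → N2 → N4 → N5: 9+4+15+10+4 = 42
Depot → N1 → N3 → N2 → N5 → N4: 9+4+15+8+4 = 40
Depot → N1 → N3 → N4 → N2 → N5: 9+4+9+10+8 = 40
Depot → N1 → N3 → N4 → N5 → N2: 9+4+9+4+8 = 34
Depot → N1 → N3 → N5 → N2 → N4: 9+4+13+8+10 = 44
Depot → N1 → N3 → N5 → N4 → N2: 9+4+13+4+10 = 40
Depot → N1 → N4 → N2 → N3 → N5: 9+13+10+15+13 = 60
Depot → N1 → N4 → N2 → N5 → N3: 9+13+10+8+13 = 53
… (106 more)
The minimum is 34.
One shortest path: Depot → N1 → N3 → N4 → N5 → N2.

Minimum one-way distance = 34 blocks.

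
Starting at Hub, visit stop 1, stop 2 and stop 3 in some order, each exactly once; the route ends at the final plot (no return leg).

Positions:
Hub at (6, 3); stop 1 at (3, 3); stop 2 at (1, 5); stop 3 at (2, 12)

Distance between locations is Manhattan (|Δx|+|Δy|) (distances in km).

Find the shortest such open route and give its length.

15 km — the minimum one-way total.

There are 3! = 6 possible orderings.
Hub → stop 1 → stop 2 → stop 3: 3+4+8 = 15
Hub → stop 1 → stop 3 → stop 2: 3+10+8 = 21
Hub → stop 2 → stop 1 → stop 3: 7+4+10 = 21
Hub → stop 2 → stop 3 → stop 1: 7+8+10 = 25
Hub → stop 3 → stop 1 → stop 2: 13+10+4 = 27
Hub → stop 3 → stop 2 → stop 1: 13+8+4 = 25
The minimum is 15.
One shortest path: Hub → stop 1 → stop 2 → stop 3.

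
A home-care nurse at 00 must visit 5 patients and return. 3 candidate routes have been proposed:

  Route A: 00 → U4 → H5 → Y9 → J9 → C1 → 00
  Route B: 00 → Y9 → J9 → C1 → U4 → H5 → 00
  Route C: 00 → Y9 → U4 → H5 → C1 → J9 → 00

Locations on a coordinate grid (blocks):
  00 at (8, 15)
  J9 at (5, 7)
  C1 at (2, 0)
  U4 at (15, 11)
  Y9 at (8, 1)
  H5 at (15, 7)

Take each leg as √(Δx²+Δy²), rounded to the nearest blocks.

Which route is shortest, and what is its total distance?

Shortest is Route A, total 52 blocks.

Route A: 8 + 4 + 9 + 7 + 8 + 16 = 52
Route B: 14 + 7 + 8 + 17 + 4 + 11 = 61
Route C: 14 + 12 + 4 + 15 + 8 + 9 = 62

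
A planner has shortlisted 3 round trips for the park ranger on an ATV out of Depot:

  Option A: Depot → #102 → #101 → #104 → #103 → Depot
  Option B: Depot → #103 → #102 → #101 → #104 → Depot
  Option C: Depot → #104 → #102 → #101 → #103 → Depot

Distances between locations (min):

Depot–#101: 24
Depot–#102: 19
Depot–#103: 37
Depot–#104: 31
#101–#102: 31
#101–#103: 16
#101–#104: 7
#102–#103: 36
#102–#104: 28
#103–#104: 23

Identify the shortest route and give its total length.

Option A: 19 + 31 + 7 + 23 + 37 = 117
Option B: 37 + 36 + 31 + 7 + 31 = 142
Option C: 31 + 28 + 31 + 16 + 37 = 143

117 min — Option A is the shortest.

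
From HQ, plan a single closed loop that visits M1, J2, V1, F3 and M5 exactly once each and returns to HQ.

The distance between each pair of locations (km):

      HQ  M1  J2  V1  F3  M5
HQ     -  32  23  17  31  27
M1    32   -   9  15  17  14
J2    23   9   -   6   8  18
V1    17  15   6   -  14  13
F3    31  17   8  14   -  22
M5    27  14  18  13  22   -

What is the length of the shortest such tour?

With 5 stops there are 5!/2 = 60 distinct round trips (a route and its reverse cost the same).
HQ - M1 - J2 - V1 - F3 - M5 - HQ: 32+9+6+14+22+27 = 110
HQ - M1 - J2 - V1 - M5 - F3 - HQ: 32+9+6+13+22+31 = 113
HQ - M1 - J2 - F3 - V1 - M5 - HQ: 32+9+8+14+13+27 = 103
HQ - M1 - J2 - F3 - M5 - V1 - HQ: 32+9+8+22+13+17 = 101
HQ - M1 - J2 - M5 - V1 - F3 - HQ: 32+9+18+13+14+31 = 117
HQ - M1 - J2 - M5 - F3 - V1 - HQ: 32+9+18+22+14+17 = 112
HQ - M1 - V1 - J2 - F3 - M5 - HQ: 32+15+6+8+22+27 = 110
HQ - M1 - V1 - J2 - M5 - F3 - HQ: 32+15+6+18+22+31 = 124
HQ - M1 - V1 - F3 - J2 - M5 - HQ: 32+15+14+8+18+27 = 114
HQ - M1 - V1 - F3 - M5 - J2 - HQ: 32+15+14+22+18+23 = 124
HQ - M1 - V1 - M5 - J2 - F3 - HQ: 32+15+13+18+8+31 = 117
HQ - M1 - V1 - M5 - F3 - J2 - HQ: 32+15+13+22+8+23 = 113
HQ - M1 - F3 - J2 - V1 - M5 - HQ: 32+17+8+6+13+27 = 103
HQ - M1 - F3 - J2 - M5 - V1 - HQ: 32+17+8+18+13+17 = 105
… (46 more)
HQ - V1 - J2 - F3 - M1 - M5 - HQ: 17+6+8+17+14+27 = 89  ← best
The minimum is 89.
One optimal route: HQ → V1 → J2 → F3 → M1 → M5 → HQ (or its reverse).

89 km — the shortest possible round trip.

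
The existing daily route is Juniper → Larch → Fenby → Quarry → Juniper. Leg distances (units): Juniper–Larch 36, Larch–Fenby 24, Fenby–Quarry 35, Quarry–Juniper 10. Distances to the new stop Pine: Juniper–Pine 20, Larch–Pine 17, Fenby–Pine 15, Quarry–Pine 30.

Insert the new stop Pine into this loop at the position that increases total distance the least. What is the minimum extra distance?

Insertion cost between consecutive stops i–j is d(i,Pine) + d(Pine,j) − d(i,j):
  between Juniper and Larch: 20 + 17 − 36 = 1
  between Larch and Fenby: 17 + 15 − 24 = 8
  between Fenby and Quarry: 15 + 30 − 35 = 10
  between Quarry and Juniper: 30 + 20 − 10 = 40
Cheapest insertion is between Juniper and Larch, adding 1.
New total = 105 + 1 = 106.

Adding 1 by placing Pine on the Juniper–Larch leg.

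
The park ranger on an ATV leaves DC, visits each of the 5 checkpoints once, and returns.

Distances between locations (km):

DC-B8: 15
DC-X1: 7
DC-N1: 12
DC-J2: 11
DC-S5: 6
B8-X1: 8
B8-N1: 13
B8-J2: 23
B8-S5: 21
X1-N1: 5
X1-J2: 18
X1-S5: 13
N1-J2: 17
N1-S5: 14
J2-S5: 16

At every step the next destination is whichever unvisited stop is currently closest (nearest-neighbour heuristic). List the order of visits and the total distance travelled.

At DC the remaining stops are S5 6, X1 7, J2 11, N1 12, B8 15; go to S5.
At S5 the remaining stops are X1 13, N1 14, J2 16, B8 21; go to X1.
At X1 the remaining stops are N1 5, B8 8, J2 18; go to N1.
At N1 the remaining stops are B8 13, J2 17; go to B8.
At B8 the remaining stops are J2 23; go to J2.
Return J2→DC: 11.
Total = 6 + 13 + 5 + 13 + 23 + 11 = 71.

71 km along DC → S5 → X1 → N1 → B8 → J2 → DC.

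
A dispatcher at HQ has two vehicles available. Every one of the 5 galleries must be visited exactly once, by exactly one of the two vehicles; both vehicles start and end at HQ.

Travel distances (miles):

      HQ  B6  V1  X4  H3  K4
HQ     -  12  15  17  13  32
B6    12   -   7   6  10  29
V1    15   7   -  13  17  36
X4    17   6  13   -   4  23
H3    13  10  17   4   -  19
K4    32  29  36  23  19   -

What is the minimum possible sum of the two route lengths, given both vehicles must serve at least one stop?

There are 2^4 − 1 = 15 ways to divide the 5 stops into two non-empty groups. For each, the best each vehicle can do is its own shortest tour through its group:
  {B6} + {V1, X4, H3, K4}: 24 + 83 = 107
  {V1} + {B6, X4, H3, K4}: 30 + 73 = 103
  {B6, V1} + {X4, H3, K4}: 34 + 72 = 106
  {X4} + {B6, V1, H3, K4}: 34 + 83 = 117
  {B6, X4} + {V1, H3, K4}: 35 + 83 = 118
  {V1, X4} + {B6, H3, K4}: 45 + 73 = 118
  … (15 splits in total)
Best: vehicle 1 HQ → V1 → HQ = 30; vehicle 2 HQ → B6 → X4 → H3 → K4 → HQ = 73; combined 103.

Minimum combined distance: 103 miles.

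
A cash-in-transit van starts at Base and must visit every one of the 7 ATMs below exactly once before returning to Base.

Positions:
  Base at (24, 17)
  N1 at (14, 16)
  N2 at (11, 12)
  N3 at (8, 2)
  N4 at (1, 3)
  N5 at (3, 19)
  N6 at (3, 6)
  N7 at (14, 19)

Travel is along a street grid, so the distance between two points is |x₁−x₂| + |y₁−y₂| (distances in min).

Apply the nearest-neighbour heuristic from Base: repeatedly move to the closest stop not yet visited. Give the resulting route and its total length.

Base → [N1:11 / N7:12 / N2:18 / N5:23 / N3:31 / N6:32 / N4:37] → N1 (11)
N1 → [N7:3 / N2:7 / N5:14 / N3:20 / N6:21 / N4:26] → N7 (3)
N7 → [N2:10 / N5:11 / N3:23 / N6:24 / N4:29] → N2 (10)
N2 → [N3:13 / N6:14 / N5:15 / N4:19] → N3 (13)
N3 → [N4:8 / N6:9 / N5:22] → N4 (8)
N4 → [N6:5 / N5:18] → N6 (5)
N6 → [N5:13] → N5 (13)
Return N5→Base: 23.
Total = 11 + 3 + 10 + 13 + 8 + 5 + 13 + 23 = 86.

Total distance 86 min via the nearest-neighbour route Base → N1 → N7 → N2 → N3 → N4 → N6 → N5 → Base.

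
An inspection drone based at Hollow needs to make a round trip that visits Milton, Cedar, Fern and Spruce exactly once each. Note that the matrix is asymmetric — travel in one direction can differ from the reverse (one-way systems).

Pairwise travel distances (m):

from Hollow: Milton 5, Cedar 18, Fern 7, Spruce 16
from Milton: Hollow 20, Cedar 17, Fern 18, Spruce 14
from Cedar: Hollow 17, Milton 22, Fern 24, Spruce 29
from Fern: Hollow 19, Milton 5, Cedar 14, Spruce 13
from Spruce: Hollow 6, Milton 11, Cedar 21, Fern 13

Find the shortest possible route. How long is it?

63 m — the shortest possible round trip.

Hollow→Milton→Cedar→Fern→Spruce→Hollow: 5+17+24+13+6 = 65
Hollow→Milton→Cedar→Spruce→Fern→Hollow: 5+17+29+13+19 = 83
Hollow→Milton→Fern→Cedar→Spruce→Hollow: 5+18+14+29+6 = 72
Hollow→Milton→Fern→Spruce→Cedar→Hollow: 5+18+13+21+17 = 74
Hollow→Milton→Spruce→Cedar→Fern→Hollow: 5+14+21+24+19 = 83
Hollow→Milton→Spruce→Fern→Cedar→Hollow: 5+14+13+14+17 = 63
Hollow→Cedar→Milton→Fern→Spruce→Hollow: 18+22+18+13+6 = 77
Hollow→Cedar→Milton→Spruce→Fern→Hollow: 18+22+14+13+19 = 86
Hollow→Cedar→Fern→Milton→Spruce→Hollow: 18+24+5+14+6 = 67
Hollow→Cedar→Fern→Spruce→Milton→Hollow: 18+24+13+11+20 = 86
Hollow→Cedar→Spruce→Milton→Fern→Hollow: 18+29+11+18+19 = 95
Hollow→Cedar→Spruce→Fern→Milton→Hollow: 18+29+13+5+20 = 85
Hollow→Fern→Milton→Cedar→Spruce→Hollow: 7+5+17+29+6 = 64
Hollow→Fern→Milton→Spruce→Cedar→Hollow: 7+5+14+21+17 = 64
… (10 more)
The minimum is 63.
One optimal route: Hollow → Milton → Spruce → Fern → Cedar → Hollow.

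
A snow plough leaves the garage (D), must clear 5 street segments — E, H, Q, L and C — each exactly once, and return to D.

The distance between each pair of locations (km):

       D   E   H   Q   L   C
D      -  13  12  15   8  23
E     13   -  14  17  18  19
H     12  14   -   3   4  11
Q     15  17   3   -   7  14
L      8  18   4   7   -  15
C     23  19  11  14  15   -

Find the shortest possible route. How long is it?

With 5 stops there are 5!/2 = 60 distinct round trips (a route and its reverse cost the same).
D → E → H → Q → L → C → D: 13+14+3+7+15+23 = 75
D → E → H → Q → C → L → D: 13+14+3+14+15+8 = 67
D → E → H → L → Q → C → D: 13+14+4+7+14+23 = 75
D → E → H → L → C → Q → D: 13+14+4+15+14+15 = 75
D → E → H → C → Q → L → D: 13+14+11+14+7+8 = 67
D → E → H → C → L → Q → D: 13+14+11+15+7+15 = 75
D → E → Q → H → L → C → D: 13+17+3+4+15+23 = 75
D → E → Q → H → C → L → D: 13+17+3+11+15+8 = 67
D → E → Q → L → H → C → D: 13+17+7+4+11+23 = 75
D → E → Q → L → C → H → D: 13+17+7+15+11+12 = 75
D → E → Q → C → H → L → D: 13+17+14+11+4+8 = 67
D → E → Q → C → L → H → D: 13+17+14+15+4+12 = 75
D → E → L → H → Q → C → D: 13+18+4+3+14+23 = 75
D → E → L → H → C → Q → D: 13+18+4+11+14+15 = 75
… (46 more)
D → E → C → H → Q → L → D: 13+19+11+3+7+8 = 61  ← best
The minimum is 61.
One optimal route: D → E → C → H → Q → L → D (or its reverse).

Shortest round trip = 61 km.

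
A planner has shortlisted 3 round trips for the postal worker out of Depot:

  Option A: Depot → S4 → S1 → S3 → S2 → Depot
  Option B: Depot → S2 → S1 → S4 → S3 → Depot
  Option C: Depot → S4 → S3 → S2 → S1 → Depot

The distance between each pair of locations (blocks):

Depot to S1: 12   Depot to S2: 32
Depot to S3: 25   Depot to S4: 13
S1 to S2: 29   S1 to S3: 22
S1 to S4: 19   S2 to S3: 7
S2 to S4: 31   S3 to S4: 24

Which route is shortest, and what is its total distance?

Option A: 13 + 19 + 22 + 7 + 32 = 93
Option B: 32 + 29 + 19 + 24 + 25 = 129
Option C: 13 + 24 + 7 + 29 + 12 = 85

Shortest is Option C, total 85 blocks.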